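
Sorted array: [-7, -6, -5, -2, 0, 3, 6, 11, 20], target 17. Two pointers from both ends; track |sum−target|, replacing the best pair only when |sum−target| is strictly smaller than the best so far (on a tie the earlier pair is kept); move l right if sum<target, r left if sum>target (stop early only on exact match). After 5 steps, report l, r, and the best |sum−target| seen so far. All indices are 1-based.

l=5, r=8, best |Δ|=1

l=1 r=9: -7+20=13 d=4 *, l++
l=2 r=9: -6+20=14 d=3 *, l++
l=3 r=9: -5+20=15 d=2 *, l++
l=4 r=9: -2+20=18 d=1 *, r--
l=4 r=8: -2+11=9 d=8, l++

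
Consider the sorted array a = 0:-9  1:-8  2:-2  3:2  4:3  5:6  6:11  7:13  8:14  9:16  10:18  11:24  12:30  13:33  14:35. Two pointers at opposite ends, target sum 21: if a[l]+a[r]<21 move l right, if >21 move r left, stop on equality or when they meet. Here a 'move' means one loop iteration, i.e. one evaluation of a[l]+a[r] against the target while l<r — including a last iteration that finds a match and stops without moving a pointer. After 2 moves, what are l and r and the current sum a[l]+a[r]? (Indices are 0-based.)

[0,14] -9+35=26 >21 → r--
[0,13] -9+33=24 >21 → r--

l=0, r=12, sum=21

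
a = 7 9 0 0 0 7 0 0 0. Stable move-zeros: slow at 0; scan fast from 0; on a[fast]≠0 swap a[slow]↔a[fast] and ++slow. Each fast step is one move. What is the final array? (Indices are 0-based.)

slow=0 fast=0: a[fast]=7≠0 swap→a[0]=7, slow++,fast++
slow=1 fast=1: a[fast]=9≠0 swap→a[1]=9, slow++,fast++
slow=2 fast=2: a[fast]=0, fast++
slow=2 fast=3: a[fast]=0, fast++
slow=2 fast=4: a[fast]=0, fast++
slow=2 fast=5: a[fast]=7≠0 swap→a[2]=7, slow++,fast++
slow=3 fast=6: a[fast]=0, fast++
slow=3 fast=7: a[fast]=0, fast++
slow=3 fast=8: a[fast]=0, fast++

[7, 9, 7, 0, 0, 0, 0, 0, 0]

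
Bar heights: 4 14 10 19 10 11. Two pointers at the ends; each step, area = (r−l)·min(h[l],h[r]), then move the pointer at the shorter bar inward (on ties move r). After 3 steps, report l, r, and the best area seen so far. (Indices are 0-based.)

l=1, r=3, best area=44

l=0 r=5: min(4,11)*5=20 best=20 *, l++
l=1 r=5: min(14,11)*4=44 best=44 *, r--
l=1 r=4: min(14,10)*3=30 best=44, r--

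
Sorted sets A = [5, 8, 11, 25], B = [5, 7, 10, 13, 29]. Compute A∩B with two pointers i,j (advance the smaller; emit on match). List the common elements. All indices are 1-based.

i=1 j=1: 5==5 emit, i++,j++
i=2 j=2: 8>7, j++
i=2 j=3: 8<10, i++
i=3 j=3: 11>10, j++
i=3 j=4: 11<13, i++
i=4 j=4: 25>13, j++
i=4 j=5: 25<29, i++

intersection = [5]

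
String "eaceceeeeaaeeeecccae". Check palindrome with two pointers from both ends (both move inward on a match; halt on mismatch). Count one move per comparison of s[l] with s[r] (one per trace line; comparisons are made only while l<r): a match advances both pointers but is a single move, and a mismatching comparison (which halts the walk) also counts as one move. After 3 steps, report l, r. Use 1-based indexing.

l=1 r=20: 'e'=='e', l++,r--
l=2 r=19: 'a'=='a', l++,r--
l=3 r=18: 'c'=='c', l++,r--

l=4, r=17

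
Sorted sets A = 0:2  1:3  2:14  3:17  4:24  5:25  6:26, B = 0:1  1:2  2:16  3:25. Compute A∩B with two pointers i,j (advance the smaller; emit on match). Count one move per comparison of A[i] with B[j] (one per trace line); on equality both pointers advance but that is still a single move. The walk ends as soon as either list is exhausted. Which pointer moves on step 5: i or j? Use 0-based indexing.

[i=0,j=0] 2>1 → j++
[i=0,j=1] 2==2 emit → i++,j++
[i=1,j=2] 3<16 → i++
[i=2,j=2] 14<16 → i++
[i=3,j=2] 17>16 → j++

j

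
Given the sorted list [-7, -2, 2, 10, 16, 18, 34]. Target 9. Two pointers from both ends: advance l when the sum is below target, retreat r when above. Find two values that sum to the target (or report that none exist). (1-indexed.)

(-7, 16)

l=1 r=7: -7+34=27 >9, r--
l=1 r=6: -7+18=11 >9, r--
l=1 r=5: -7+16=9, found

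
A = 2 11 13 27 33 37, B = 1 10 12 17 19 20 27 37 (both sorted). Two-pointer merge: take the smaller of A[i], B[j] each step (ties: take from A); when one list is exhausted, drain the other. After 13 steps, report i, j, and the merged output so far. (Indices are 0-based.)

i=6, j=7, merged so far=[1, 2, 10, 11, 12, 13, 17, 19, 20, 27, 27, 33, 37]

i=0 j=0: A[i]=2>B[j]=1 take 1, j++
i=0 j=1: A[i]=2<=B[j]=10 take 2, i++
i=1 j=1: A[i]=11>B[j]=10 take 10, j++
i=1 j=2: A[i]=11<=B[j]=12 take 11, i++
i=2 j=2: A[i]=13>B[j]=12 take 12, j++
i=2 j=3: A[i]=13<=B[j]=17 take 13, i++
i=3 j=3: A[i]=27>B[j]=17 take 17, j++
i=3 j=4: A[i]=27>B[j]=19 take 19, j++
i=3 j=5: A[i]=27>B[j]=20 take 20, j++
i=3 j=6: A[i]=27<=B[j]=27 take 27, i++
i=4 j=6: A[i]=33>B[j]=27 take 27, j++
i=4 j=7: A[i]=33<=B[j]=37 take 33, i++
i=5 j=7: A[i]=37<=B[j]=37 take 37, i++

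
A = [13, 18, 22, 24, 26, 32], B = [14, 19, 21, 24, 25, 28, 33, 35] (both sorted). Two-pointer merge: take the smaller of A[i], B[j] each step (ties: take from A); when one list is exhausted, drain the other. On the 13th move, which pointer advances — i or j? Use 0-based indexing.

i=0 j=0: A[i]=13<=B[j]=14 take 13, i++
i=1 j=0: A[i]=18>B[j]=14 take 14, j++
i=1 j=1: A[i]=18<=B[j]=19 take 18, i++
i=2 j=1: A[i]=22>B[j]=19 take 19, j++
i=2 j=2: A[i]=22>B[j]=21 take 21, j++
i=2 j=3: A[i]=22<=B[j]=24 take 22, i++
i=3 j=3: A[i]=24<=B[j]=24 take 24, i++
i=4 j=3: A[i]=26>B[j]=24 take 24, j++
i=4 j=4: A[i]=26>B[j]=25 take 25, j++
i=4 j=5: A[i]=26<=B[j]=28 take 26, i++
i=5 j=5: A[i]=32>B[j]=28 take 28, j++
i=5 j=6: A[i]=32<=B[j]=33 take 32, i++
i=6 j=6: A done, take B[j]=33, j++

j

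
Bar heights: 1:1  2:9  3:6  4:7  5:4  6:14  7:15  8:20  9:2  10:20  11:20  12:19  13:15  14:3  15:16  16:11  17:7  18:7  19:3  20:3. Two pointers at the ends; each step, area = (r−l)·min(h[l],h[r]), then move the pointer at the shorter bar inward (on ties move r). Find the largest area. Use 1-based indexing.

max area = 126

[1,20] min(1,3)*19=19 best=19 * → l++
[2,20] min(9,3)*18=54 best=54 * → r--
[2,19] min(9,3)*17=51 best=54 → r--
[2,18] min(9,7)*16=112 best=112 * → r--
[2,17] min(9,7)*15=105 best=112 → r--
[2,16] min(9,11)*14=126 best=126 * → l++
[3,16] min(6,11)*13=78 best=126 → l++
[4,16] min(7,11)*12=84 best=126 → l++
[5,16] min(4,11)*11=44 best=126 → l++
[6,16] min(14,11)*10=110 best=126 → r--
[6,15] min(14,16)*9=126 best=126 → l++
[7,15] min(15,16)*8=120 best=126 → l++
[8,15] min(20,16)*7=112 best=126 → r--
[8,14] min(20,3)*6=18 best=126 → r--
[8,13] min(20,15)*5=75 best=126 → r--
[8,12] min(20,19)*4=76 best=126 → r--
[8,11] min(20,20)*3=60 best=126 → r--
[8,10] min(20,20)*2=40 best=126 → r--
[8,9] min(20,2)*1=2 best=126 → r--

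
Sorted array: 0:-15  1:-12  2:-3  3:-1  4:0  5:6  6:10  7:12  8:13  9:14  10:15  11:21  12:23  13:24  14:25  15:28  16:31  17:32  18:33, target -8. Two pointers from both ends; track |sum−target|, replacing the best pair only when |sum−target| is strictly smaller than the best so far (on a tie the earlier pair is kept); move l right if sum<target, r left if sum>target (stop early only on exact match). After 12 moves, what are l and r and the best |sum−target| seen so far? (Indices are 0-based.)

[0,18] -15+33=18 d=26 * → r--
[0,17] -15+32=17 d=25 * → r--
[0,16] -15+31=16 d=24 * → r--
[0,15] -15+28=13 d=21 * → r--
[0,14] -15+25=10 d=18 * → r--
[0,13] -15+24=9 d=17 * → r--
[0,12] -15+23=8 d=16 * → r--
[0,11] -15+21=6 d=14 * → r--
[0,10] -15+15=0 d=8 * → r--
[0,9] -15+14=-1 d=7 * → r--
[0,8] -15+13=-2 d=6 * → r--
[0,7] -15+12=-3 d=5 * → r--

l=0, r=6, best |Δ|=5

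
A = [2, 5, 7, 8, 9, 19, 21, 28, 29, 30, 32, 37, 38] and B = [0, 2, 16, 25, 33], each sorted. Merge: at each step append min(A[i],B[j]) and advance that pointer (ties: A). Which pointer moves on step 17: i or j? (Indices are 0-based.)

i

[i=0,j=0] A[i]=2>B[j]=0 take 0 → j++
[i=0,j=1] A[i]=2<=B[j]=2 take 2 → i++
[i=1,j=1] A[i]=5>B[j]=2 take 2 → j++
[i=1,j=2] A[i]=5<=B[j]=16 take 5 → i++
[i=2,j=2] A[i]=7<=B[j]=16 take 7 → i++
[i=3,j=2] A[i]=8<=B[j]=16 take 8 → i++
[i=4,j=2] A[i]=9<=B[j]=16 take 9 → i++
[i=5,j=2] A[i]=19>B[j]=16 take 16 → j++
[i=5,j=3] A[i]=19<=B[j]=25 take 19 → i++
[i=6,j=3] A[i]=21<=B[j]=25 take 21 → i++
[i=7,j=3] A[i]=28>B[j]=25 take 25 → j++
[i=7,j=4] A[i]=28<=B[j]=33 take 28 → i++
[i=8,j=4] A[i]=29<=B[j]=33 take 29 → i++
[i=9,j=4] A[i]=30<=B[j]=33 take 30 → i++
[i=10,j=4] A[i]=32<=B[j]=33 take 32 → i++
[i=11,j=4] A[i]=37>B[j]=33 take 33 → j++
[i=11,j=5] B done, take A[i]=37 → i++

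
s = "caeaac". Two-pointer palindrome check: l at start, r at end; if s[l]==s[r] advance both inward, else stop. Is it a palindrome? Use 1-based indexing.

[1,6] 'c'=='c' → l++,r--
[2,5] 'a'=='a' → l++,r--
[3,4] 'e'!='a' → stop

not a palindrome (mismatch at 3,4)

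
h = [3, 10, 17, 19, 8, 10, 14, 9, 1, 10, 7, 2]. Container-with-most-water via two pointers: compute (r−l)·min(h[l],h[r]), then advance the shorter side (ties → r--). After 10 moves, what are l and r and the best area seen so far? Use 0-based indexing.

l=2, r=3, best area=80

l=0 r=11: min(3,2)*11=22 best=22 *, r--
l=0 r=10: min(3,7)*10=30 best=30 *, l++
l=1 r=10: min(10,7)*9=63 best=63 *, r--
l=1 r=9: min(10,10)*8=80 best=80 *, r--
l=1 r=8: min(10,1)*7=7 best=80, r--
l=1 r=7: min(10,9)*6=54 best=80, r--
l=1 r=6: min(10,14)*5=50 best=80, l++
l=2 r=6: min(17,14)*4=56 best=80, r--
l=2 r=5: min(17,10)*3=30 best=80, r--
l=2 r=4: min(17,8)*2=16 best=80, r--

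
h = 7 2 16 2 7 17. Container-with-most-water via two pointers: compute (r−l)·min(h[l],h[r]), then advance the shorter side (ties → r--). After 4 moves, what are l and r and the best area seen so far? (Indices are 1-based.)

[1,6] min(7,17)*5=35 best=35 * → l++
[2,6] min(2,17)*4=8 best=35 → l++
[3,6] min(16,17)*3=48 best=48 * → l++
[4,6] min(2,17)*2=4 best=48 → l++

l=5, r=6, best area=48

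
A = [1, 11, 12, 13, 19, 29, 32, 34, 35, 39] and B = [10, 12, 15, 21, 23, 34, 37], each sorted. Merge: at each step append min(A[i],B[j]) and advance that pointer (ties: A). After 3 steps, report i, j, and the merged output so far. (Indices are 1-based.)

i=3, j=2, merged so far=[1, 10, 11]

[i=1,j=1] A[i]=1<=B[j]=10 take 1 → i++
[i=2,j=1] A[i]=11>B[j]=10 take 10 → j++
[i=2,j=2] A[i]=11<=B[j]=12 take 11 → i++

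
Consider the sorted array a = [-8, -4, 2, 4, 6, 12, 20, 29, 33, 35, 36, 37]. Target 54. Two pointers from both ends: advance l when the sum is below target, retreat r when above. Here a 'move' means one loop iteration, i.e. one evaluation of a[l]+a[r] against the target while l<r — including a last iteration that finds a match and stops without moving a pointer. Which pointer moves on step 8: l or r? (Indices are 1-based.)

l=1 r=12: -8+37=29 <54, l++
l=2 r=12: -4+37=33 <54, l++
l=3 r=12: 2+37=39 <54, l++
l=4 r=12: 4+37=41 <54, l++
l=5 r=12: 6+37=43 <54, l++
l=6 r=12: 12+37=49 <54, l++
l=7 r=12: 20+37=57 >54, r--
l=7 r=11: 20+36=56 >54, r--

r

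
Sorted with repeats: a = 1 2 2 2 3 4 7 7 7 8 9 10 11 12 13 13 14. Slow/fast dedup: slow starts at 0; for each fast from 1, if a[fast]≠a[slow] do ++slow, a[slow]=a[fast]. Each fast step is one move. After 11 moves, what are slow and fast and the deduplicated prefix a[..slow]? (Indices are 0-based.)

slow=7, fast=12, prefix=[1, 2, 3, 4, 7, 8, 9, 10]

slow=0 fast=1: a[fast]=2≠a[slow]=1 write a[1]=2, slow++,fast++
slow=1 fast=2: a[fast]=2=a[slow] dup, fast++
slow=1 fast=3: a[fast]=2=a[slow] dup, fast++
slow=1 fast=4: a[fast]=3≠a[slow]=2 write a[2]=3, slow++,fast++
slow=2 fast=5: a[fast]=4≠a[slow]=3 write a[3]=4, slow++,fast++
slow=3 fast=6: a[fast]=7≠a[slow]=4 write a[4]=7, slow++,fast++
slow=4 fast=7: a[fast]=7=a[slow] dup, fast++
slow=4 fast=8: a[fast]=7=a[slow] dup, fast++
slow=4 fast=9: a[fast]=8≠a[slow]=7 write a[5]=8, slow++,fast++
slow=5 fast=10: a[fast]=9≠a[slow]=8 write a[6]=9, slow++,fast++
slow=6 fast=11: a[fast]=10≠a[slow]=9 write a[7]=10, slow++,fast++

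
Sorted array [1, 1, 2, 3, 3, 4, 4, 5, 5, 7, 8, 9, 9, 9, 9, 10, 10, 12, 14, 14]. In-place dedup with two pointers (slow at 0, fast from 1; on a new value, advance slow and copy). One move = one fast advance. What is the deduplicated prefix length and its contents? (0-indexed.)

length 11; prefix = [1, 2, 3, 4, 5, 7, 8, 9, 10, 12, 14]

slow=0 fast=1: a[fast]=1=a[slow] dup, fast++
slow=0 fast=2: a[fast]=2≠a[slow]=1 write a[1]=2, slow++,fast++
slow=1 fast=3: a[fast]=3≠a[slow]=2 write a[2]=3, slow++,fast++
slow=2 fast=4: a[fast]=3=a[slow] dup, fast++
slow=2 fast=5: a[fast]=4≠a[slow]=3 write a[3]=4, slow++,fast++
slow=3 fast=6: a[fast]=4=a[slow] dup, fast++
slow=3 fast=7: a[fast]=5≠a[slow]=4 write a[4]=5, slow++,fast++
slow=4 fast=8: a[fast]=5=a[slow] dup, fast++
slow=4 fast=9: a[fast]=7≠a[slow]=5 write a[5]=7, slow++,fast++
slow=5 fast=10: a[fast]=8≠a[slow]=7 write a[6]=8, slow++,fast++
slow=6 fast=11: a[fast]=9≠a[slow]=8 write a[7]=9, slow++,fast++
slow=7 fast=12: a[fast]=9=a[slow] dup, fast++
slow=7 fast=13: a[fast]=9=a[slow] dup, fast++
slow=7 fast=14: a[fast]=9=a[slow] dup, fast++
slow=7 fast=15: a[fast]=10≠a[slow]=9 write a[8]=10, slow++,fast++
slow=8 fast=16: a[fast]=10=a[slow] dup, fast++
slow=8 fast=17: a[fast]=12≠a[slow]=10 write a[9]=12, slow++,fast++
slow=9 fast=18: a[fast]=14≠a[slow]=12 write a[10]=14, slow++,fast++
slow=10 fast=19: a[fast]=14=a[slow] dup, fast++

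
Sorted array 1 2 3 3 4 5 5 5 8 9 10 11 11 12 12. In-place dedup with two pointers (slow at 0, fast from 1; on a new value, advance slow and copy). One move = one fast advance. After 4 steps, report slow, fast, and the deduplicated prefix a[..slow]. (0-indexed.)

(s=0,f=1) a[fast]=2≠a[slow]=1 write a[1]=2 → slow++,fast++
(s=1,f=2) a[fast]=3≠a[slow]=2 write a[2]=3 → slow++,fast++
(s=2,f=3) a[fast]=3=a[slow] dup → fast++
(s=2,f=4) a[fast]=4≠a[slow]=3 write a[3]=4 → slow++,fast++

slow=3, fast=5, prefix=[1, 2, 3, 4]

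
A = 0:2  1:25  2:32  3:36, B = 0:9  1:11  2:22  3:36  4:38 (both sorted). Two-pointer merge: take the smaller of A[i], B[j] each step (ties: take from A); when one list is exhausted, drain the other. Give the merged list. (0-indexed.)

i=0 j=0: A[i]=2<=B[j]=9 take 2, i++
i=1 j=0: A[i]=25>B[j]=9 take 9, j++
i=1 j=1: A[i]=25>B[j]=11 take 11, j++
i=1 j=2: A[i]=25>B[j]=22 take 22, j++
i=1 j=3: A[i]=25<=B[j]=36 take 25, i++
i=2 j=3: A[i]=32<=B[j]=36 take 32, i++
i=3 j=3: A[i]=36<=B[j]=36 take 36, i++
i=4 j=3: A done, take B[j]=36, j++
i=4 j=4: A done, take B[j]=38, j++

[2, 9, 11, 22, 25, 32, 36, 36, 38]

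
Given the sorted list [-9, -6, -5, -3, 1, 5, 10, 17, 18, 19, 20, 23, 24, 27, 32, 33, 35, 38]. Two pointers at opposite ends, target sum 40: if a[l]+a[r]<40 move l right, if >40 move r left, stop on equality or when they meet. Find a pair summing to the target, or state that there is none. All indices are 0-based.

l=0 r=17: -9+38=29 <40, l++
l=1 r=17: -6+38=32 <40, l++
l=2 r=17: -5+38=33 <40, l++
l=3 r=17: -3+38=35 <40, l++
l=4 r=17: 1+38=39 <40, l++
l=5 r=17: 5+38=43 >40, r--
l=5 r=16: 5+35=40, found

(5, 35)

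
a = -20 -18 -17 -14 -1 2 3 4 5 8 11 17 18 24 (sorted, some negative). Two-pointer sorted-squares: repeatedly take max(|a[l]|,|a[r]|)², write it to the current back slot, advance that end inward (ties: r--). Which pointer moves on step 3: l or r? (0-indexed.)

[0,13] |-20|<=|24| out[13]=576 → r--
[0,12] |-20|>|18| out[12]=400 → l++
[1,12] |-18|<=|18| out[11]=324 → r--

r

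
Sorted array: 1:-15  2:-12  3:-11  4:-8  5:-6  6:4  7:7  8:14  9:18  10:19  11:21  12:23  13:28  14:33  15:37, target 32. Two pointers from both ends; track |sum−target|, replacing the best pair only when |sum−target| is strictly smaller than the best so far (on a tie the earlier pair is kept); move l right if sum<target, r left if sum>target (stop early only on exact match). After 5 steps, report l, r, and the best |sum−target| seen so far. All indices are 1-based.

l=1 r=15: -15+37=22 d=10 *, l++
l=2 r=15: -12+37=25 d=7 *, l++
l=3 r=15: -11+37=26 d=6 *, l++
l=4 r=15: -8+37=29 d=3 *, l++
l=5 r=15: -6+37=31 d=1 *, l++

l=6, r=15, best |Δ|=1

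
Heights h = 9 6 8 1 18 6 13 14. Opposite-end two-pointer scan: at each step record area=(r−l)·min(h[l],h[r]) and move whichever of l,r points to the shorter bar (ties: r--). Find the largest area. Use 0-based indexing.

l=0 r=7: min(9,14)*7=63 best=63 *, l++
l=1 r=7: min(6,14)*6=36 best=63, l++
l=2 r=7: min(8,14)*5=40 best=63, l++
l=3 r=7: min(1,14)*4=4 best=63, l++
l=4 r=7: min(18,14)*3=42 best=63, r--
l=4 r=6: min(18,13)*2=26 best=63, r--
l=4 r=5: min(18,6)*1=6 best=63, r--

max area = 63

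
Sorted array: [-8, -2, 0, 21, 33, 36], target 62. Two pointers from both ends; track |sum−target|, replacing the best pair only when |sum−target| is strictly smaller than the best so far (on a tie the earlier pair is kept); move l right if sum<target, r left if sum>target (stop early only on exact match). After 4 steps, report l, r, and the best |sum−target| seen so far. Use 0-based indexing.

l=0 r=5: -8+36=28 d=34 *, l++
l=1 r=5: -2+36=34 d=28 *, l++
l=2 r=5: 0+36=36 d=26 *, l++
l=3 r=5: 21+36=57 d=5 *, l++

l=4, r=5, best |Δ|=5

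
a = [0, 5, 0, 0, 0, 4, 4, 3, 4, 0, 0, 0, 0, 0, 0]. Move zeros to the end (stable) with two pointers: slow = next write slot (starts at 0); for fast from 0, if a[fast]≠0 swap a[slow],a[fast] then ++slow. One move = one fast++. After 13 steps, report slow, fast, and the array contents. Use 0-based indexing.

slow=0 fast=0: a[fast]=0, fast++
slow=0 fast=1: a[fast]=5≠0 swap→a[0]=5, slow++,fast++
slow=1 fast=2: a[fast]=0, fast++
slow=1 fast=3: a[fast]=0, fast++
slow=1 fast=4: a[fast]=0, fast++
slow=1 fast=5: a[fast]=4≠0 swap→a[1]=4, slow++,fast++
slow=2 fast=6: a[fast]=4≠0 swap→a[2]=4, slow++,fast++
slow=3 fast=7: a[fast]=3≠0 swap→a[3]=3, slow++,fast++
slow=4 fast=8: a[fast]=4≠0 swap→a[4]=4, slow++,fast++
slow=5 fast=9: a[fast]=0, fast++
slow=5 fast=10: a[fast]=0, fast++
slow=5 fast=11: a[fast]=0, fast++
slow=5 fast=12: a[fast]=0, fast++

slow=5, fast=13, a=[5, 4, 4, 3, 4, 0, 0, 0, 0, 0, 0, 0, 0, 0, 0]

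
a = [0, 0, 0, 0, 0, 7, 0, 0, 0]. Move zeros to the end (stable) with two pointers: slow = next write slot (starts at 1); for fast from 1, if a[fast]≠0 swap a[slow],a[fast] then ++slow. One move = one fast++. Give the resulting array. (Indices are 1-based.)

slow=1 fast=1: a[fast]=0, fast++
slow=1 fast=2: a[fast]=0, fast++
slow=1 fast=3: a[fast]=0, fast++
slow=1 fast=4: a[fast]=0, fast++
slow=1 fast=5: a[fast]=0, fast++
slow=1 fast=6: a[fast]=7≠0 swap→a[1]=7, slow++,fast++
slow=2 fast=7: a[fast]=0, fast++
slow=2 fast=8: a[fast]=0, fast++
slow=2 fast=9: a[fast]=0, fast++

[7, 0, 0, 0, 0, 0, 0, 0, 0]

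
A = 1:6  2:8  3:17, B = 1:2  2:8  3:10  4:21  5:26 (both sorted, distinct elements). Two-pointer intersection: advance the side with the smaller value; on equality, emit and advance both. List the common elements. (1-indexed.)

intersection = [8]

[i=1,j=1] 6>2 → j++
[i=1,j=2] 6<8 → i++
[i=2,j=2] 8==8 emit → i++,j++
[i=3,j=3] 17>10 → j++
[i=3,j=4] 17<21 → i++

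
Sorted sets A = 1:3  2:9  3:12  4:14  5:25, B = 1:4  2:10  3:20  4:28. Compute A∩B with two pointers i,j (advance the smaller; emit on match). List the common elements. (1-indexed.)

[i=1,j=1] 3<4 → i++
[i=2,j=1] 9>4 → j++
[i=2,j=2] 9<10 → i++
[i=3,j=2] 12>10 → j++
[i=3,j=3] 12<20 → i++
[i=4,j=3] 14<20 → i++
[i=5,j=3] 25>20 → j++
[i=5,j=4] 25<28 → i++

intersection = []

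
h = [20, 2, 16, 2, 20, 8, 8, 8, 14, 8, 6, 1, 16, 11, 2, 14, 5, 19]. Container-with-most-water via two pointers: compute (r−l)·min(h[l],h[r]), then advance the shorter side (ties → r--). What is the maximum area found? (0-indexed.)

l=0 r=17: min(20,19)*17=323 best=323 *, r--
l=0 r=16: min(20,5)*16=80 best=323, r--
l=0 r=15: min(20,14)*15=210 best=323, r--
l=0 r=14: min(20,2)*14=28 best=323, r--
l=0 r=13: min(20,11)*13=143 best=323, r--
l=0 r=12: min(20,16)*12=192 best=323, r--
l=0 r=11: min(20,1)*11=11 best=323, r--
l=0 r=10: min(20,6)*10=60 best=323, r--
l=0 r=9: min(20,8)*9=72 best=323, r--
l=0 r=8: min(20,14)*8=112 best=323, r--
l=0 r=7: min(20,8)*7=56 best=323, r--
l=0 r=6: min(20,8)*6=48 best=323, r--
l=0 r=5: min(20,8)*5=40 best=323, r--
l=0 r=4: min(20,20)*4=80 best=323, r--
l=0 r=3: min(20,2)*3=6 best=323, r--
l=0 r=2: min(20,16)*2=32 best=323, r--
l=0 r=1: min(20,2)*1=2 best=323, r--

max area = 323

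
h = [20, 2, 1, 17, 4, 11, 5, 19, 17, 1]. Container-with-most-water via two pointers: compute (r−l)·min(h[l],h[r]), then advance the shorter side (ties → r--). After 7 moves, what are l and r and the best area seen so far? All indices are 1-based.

l=1 r=10: min(20,1)*9=9 best=9 *, r--
l=1 r=9: min(20,17)*8=136 best=136 *, r--
l=1 r=8: min(20,19)*7=133 best=136, r--
l=1 r=7: min(20,5)*6=30 best=136, r--
l=1 r=6: min(20,11)*5=55 best=136, r--
l=1 r=5: min(20,4)*4=16 best=136, r--
l=1 r=4: min(20,17)*3=51 best=136, r--

l=1, r=3, best area=136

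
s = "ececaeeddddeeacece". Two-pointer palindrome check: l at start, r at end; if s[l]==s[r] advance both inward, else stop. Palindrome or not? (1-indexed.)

l=1 r=18: 'e'=='e', l++,r--
l=2 r=17: 'c'=='c', l++,r--
l=3 r=16: 'e'=='e', l++,r--
l=4 r=15: 'c'=='c', l++,r--
l=5 r=14: 'a'=='a', l++,r--
l=6 r=13: 'e'=='e', l++,r--
l=7 r=12: 'e'=='e', l++,r--
l=8 r=11: 'd'=='d', l++,r--
l=9 r=10: 'd'=='d', l++,r--

palindrome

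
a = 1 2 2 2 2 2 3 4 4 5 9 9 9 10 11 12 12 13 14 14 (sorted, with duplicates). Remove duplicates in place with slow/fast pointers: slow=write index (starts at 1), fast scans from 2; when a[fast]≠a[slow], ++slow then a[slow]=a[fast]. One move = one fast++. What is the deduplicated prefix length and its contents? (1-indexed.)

length 11; prefix = [1, 2, 3, 4, 5, 9, 10, 11, 12, 13, 14]

(s=1,f=2) a[fast]=2≠a[slow]=1 write a[2]=2 → slow++,fast++
(s=2,f=3) a[fast]=2=a[slow] dup → fast++
(s=2,f=4) a[fast]=2=a[slow] dup → fast++
(s=2,f=5) a[fast]=2=a[slow] dup → fast++
(s=2,f=6) a[fast]=2=a[slow] dup → fast++
(s=2,f=7) a[fast]=3≠a[slow]=2 write a[3]=3 → slow++,fast++
(s=3,f=8) a[fast]=4≠a[slow]=3 write a[4]=4 → slow++,fast++
(s=4,f=9) a[fast]=4=a[slow] dup → fast++
(s=4,f=10) a[fast]=5≠a[slow]=4 write a[5]=5 → slow++,fast++
(s=5,f=11) a[fast]=9≠a[slow]=5 write a[6]=9 → slow++,fast++
(s=6,f=12) a[fast]=9=a[slow] dup → fast++
(s=6,f=13) a[fast]=9=a[slow] dup → fast++
(s=6,f=14) a[fast]=10≠a[slow]=9 write a[7]=10 → slow++,fast++
(s=7,f=15) a[fast]=11≠a[slow]=10 write a[8]=11 → slow++,fast++
(s=8,f=16) a[fast]=12≠a[slow]=11 write a[9]=12 → slow++,fast++
(s=9,f=17) a[fast]=12=a[slow] dup → fast++
(s=9,f=18) a[fast]=13≠a[slow]=12 write a[10]=13 → slow++,fast++
(s=10,f=19) a[fast]=14≠a[slow]=13 write a[11]=14 → slow++,fast++
(s=11,f=20) a[fast]=14=a[slow] dup → fast++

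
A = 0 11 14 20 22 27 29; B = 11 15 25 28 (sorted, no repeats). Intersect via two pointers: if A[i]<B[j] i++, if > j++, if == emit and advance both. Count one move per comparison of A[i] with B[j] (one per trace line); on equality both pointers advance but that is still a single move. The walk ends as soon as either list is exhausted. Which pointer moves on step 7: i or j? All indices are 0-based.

i=0 j=0: 0<11, i++
i=1 j=0: 11==11 emit, i++,j++
i=2 j=1: 14<15, i++
i=3 j=1: 20>15, j++
i=3 j=2: 20<25, i++
i=4 j=2: 22<25, i++
i=5 j=2: 27>25, j++

j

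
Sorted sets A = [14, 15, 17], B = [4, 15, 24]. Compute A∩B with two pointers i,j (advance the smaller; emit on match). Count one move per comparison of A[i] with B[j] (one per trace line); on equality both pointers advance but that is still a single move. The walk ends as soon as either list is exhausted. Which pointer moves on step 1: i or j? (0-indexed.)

j

[i=0,j=0] 14>4 → j++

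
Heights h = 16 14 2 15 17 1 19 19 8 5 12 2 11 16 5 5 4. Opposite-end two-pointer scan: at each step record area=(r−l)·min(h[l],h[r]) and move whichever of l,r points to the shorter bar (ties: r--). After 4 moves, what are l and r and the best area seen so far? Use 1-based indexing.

l=1, r=13, best area=208

l=1 r=17: min(16,4)*16=64 best=64 *, r--
l=1 r=16: min(16,5)*15=75 best=75 *, r--
l=1 r=15: min(16,5)*14=70 best=75, r--
l=1 r=14: min(16,16)*13=208 best=208 *, r--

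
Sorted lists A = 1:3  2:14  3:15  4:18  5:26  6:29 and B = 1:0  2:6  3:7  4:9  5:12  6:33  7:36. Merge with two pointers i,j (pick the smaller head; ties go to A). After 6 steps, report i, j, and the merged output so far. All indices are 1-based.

[i=1,j=1] A[i]=3>B[j]=0 take 0 → j++
[i=1,j=2] A[i]=3<=B[j]=6 take 3 → i++
[i=2,j=2] A[i]=14>B[j]=6 take 6 → j++
[i=2,j=3] A[i]=14>B[j]=7 take 7 → j++
[i=2,j=4] A[i]=14>B[j]=9 take 9 → j++
[i=2,j=5] A[i]=14>B[j]=12 take 12 → j++

i=2, j=6, merged so far=[0, 3, 6, 7, 9, 12]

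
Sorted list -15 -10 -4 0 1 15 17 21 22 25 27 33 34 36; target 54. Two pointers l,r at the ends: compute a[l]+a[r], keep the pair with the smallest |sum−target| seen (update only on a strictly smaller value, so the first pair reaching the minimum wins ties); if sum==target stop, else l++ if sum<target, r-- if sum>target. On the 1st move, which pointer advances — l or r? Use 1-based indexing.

l

l=1 r=14: -15+36=21 d=33 *, l++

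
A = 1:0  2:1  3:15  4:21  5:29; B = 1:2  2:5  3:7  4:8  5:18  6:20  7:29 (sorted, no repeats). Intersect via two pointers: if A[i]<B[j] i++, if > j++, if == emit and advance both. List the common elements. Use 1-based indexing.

intersection = [29]

i=1 j=1: 0<2, i++
i=2 j=1: 1<2, i++
i=3 j=1: 15>2, j++
i=3 j=2: 15>5, j++
i=3 j=3: 15>7, j++
i=3 j=4: 15>8, j++
i=3 j=5: 15<18, i++
i=4 j=5: 21>18, j++
i=4 j=6: 21>20, j++
i=4 j=7: 21<29, i++
i=5 j=7: 29==29 emit, i++,j++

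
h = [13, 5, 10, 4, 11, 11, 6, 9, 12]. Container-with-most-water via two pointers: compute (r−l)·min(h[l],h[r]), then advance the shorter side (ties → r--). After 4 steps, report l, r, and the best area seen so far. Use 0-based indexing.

l=0, r=4, best area=96

[0,8] min(13,12)*8=96 best=96 * → r--
[0,7] min(13,9)*7=63 best=96 → r--
[0,6] min(13,6)*6=36 best=96 → r--
[0,5] min(13,11)*5=55 best=96 → r--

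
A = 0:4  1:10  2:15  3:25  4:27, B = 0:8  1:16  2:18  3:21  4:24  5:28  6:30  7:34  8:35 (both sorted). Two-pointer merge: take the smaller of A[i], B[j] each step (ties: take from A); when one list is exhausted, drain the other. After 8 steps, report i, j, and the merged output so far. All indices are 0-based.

i=0 j=0: A[i]=4<=B[j]=8 take 4, i++
i=1 j=0: A[i]=10>B[j]=8 take 8, j++
i=1 j=1: A[i]=10<=B[j]=16 take 10, i++
i=2 j=1: A[i]=15<=B[j]=16 take 15, i++
i=3 j=1: A[i]=25>B[j]=16 take 16, j++
i=3 j=2: A[i]=25>B[j]=18 take 18, j++
i=3 j=3: A[i]=25>B[j]=21 take 21, j++
i=3 j=4: A[i]=25>B[j]=24 take 24, j++

i=3, j=5, merged so far=[4, 8, 10, 15, 16, 18, 21, 24]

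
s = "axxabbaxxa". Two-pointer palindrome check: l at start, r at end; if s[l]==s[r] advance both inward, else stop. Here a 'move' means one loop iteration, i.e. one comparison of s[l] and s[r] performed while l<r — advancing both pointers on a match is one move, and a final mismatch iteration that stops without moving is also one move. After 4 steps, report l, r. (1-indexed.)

l=5, r=6

[1,10] 'a'=='a' → l++,r--
[2,9] 'x'=='x' → l++,r--
[3,8] 'x'=='x' → l++,r--
[4,7] 'a'=='a' → l++,r--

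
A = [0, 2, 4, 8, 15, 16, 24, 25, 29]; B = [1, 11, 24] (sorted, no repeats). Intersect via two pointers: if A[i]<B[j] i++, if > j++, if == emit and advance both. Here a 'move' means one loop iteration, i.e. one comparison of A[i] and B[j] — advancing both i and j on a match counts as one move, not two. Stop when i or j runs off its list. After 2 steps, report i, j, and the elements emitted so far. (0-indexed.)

i=1, j=1, emitted=[]

[i=0,j=0] 0<1 → i++
[i=1,j=0] 2>1 → j++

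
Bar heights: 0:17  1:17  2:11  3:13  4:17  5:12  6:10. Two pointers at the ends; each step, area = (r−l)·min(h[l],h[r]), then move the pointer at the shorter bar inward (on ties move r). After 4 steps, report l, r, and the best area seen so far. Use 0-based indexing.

[0,6] min(17,10)*6=60 best=60 * → r--
[0,5] min(17,12)*5=60 best=60 → r--
[0,4] min(17,17)*4=68 best=68 * → r--
[0,3] min(17,13)*3=39 best=68 → r--

l=0, r=2, best area=68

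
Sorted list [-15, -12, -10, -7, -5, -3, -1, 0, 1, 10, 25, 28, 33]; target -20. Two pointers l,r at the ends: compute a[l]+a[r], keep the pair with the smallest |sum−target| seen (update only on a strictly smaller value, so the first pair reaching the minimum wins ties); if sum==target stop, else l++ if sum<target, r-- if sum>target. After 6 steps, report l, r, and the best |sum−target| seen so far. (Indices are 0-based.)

l=0, r=6, best |Δ|=5

l=0 r=12: -15+33=18 d=38 *, r--
l=0 r=11: -15+28=13 d=33 *, r--
l=0 r=10: -15+25=10 d=30 *, r--
l=0 r=9: -15+10=-5 d=15 *, r--
l=0 r=8: -15+1=-14 d=6 *, r--
l=0 r=7: -15+0=-15 d=5 *, r--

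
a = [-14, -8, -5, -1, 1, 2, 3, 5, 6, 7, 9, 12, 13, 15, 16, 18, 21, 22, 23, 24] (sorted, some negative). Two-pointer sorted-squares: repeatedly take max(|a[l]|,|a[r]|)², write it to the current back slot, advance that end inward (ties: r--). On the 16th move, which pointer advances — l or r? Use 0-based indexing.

[0,19] |-14|<=|24| out[19]=576 → r--
[0,18] |-14|<=|23| out[18]=529 → r--
[0,17] |-14|<=|22| out[17]=484 → r--
[0,16] |-14|<=|21| out[16]=441 → r--
[0,15] |-14|<=|18| out[15]=324 → r--
[0,14] |-14|<=|16| out[14]=256 → r--
[0,13] |-14|<=|15| out[13]=225 → r--
[0,12] |-14|>|13| out[12]=196 → l++
[1,12] |-8|<=|13| out[11]=169 → r--
[1,11] |-8|<=|12| out[10]=144 → r--
[1,10] |-8|<=|9| out[9]=81 → r--
[1,9] |-8|>|7| out[8]=64 → l++
[2,9] |-5|<=|7| out[7]=49 → r--
[2,8] |-5|<=|6| out[6]=36 → r--
[2,7] |-5|<=|5| out[5]=25 → r--
[2,6] |-5|>|3| out[4]=25 → l++

l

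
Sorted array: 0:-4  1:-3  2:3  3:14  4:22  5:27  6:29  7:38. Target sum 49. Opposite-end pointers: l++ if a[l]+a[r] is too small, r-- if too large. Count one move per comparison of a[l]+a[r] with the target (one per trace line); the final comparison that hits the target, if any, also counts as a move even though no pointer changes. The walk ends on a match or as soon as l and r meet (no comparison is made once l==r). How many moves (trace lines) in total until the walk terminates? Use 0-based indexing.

7 moves

[0,7] -4+38=34 <49 → l++
[1,7] -3+38=35 <49 → l++
[2,7] 3+38=41 <49 → l++
[3,7] 14+38=52 >49 → r--
[3,6] 14+29=43 <49 → l++
[4,6] 22+29=51 >49 → r--
[4,5] 22+27=49 → found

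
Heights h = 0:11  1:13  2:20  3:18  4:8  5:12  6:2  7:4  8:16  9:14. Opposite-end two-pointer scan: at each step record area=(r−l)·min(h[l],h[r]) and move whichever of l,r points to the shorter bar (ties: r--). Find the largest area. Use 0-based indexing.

max area = 104

l=0 r=9: min(11,14)*9=99 best=99 *, l++
l=1 r=9: min(13,14)*8=104 best=104 *, l++
l=2 r=9: min(20,14)*7=98 best=104, r--
l=2 r=8: min(20,16)*6=96 best=104, r--
l=2 r=7: min(20,4)*5=20 best=104, r--
l=2 r=6: min(20,2)*4=8 best=104, r--
l=2 r=5: min(20,12)*3=36 best=104, r--
l=2 r=4: min(20,8)*2=16 best=104, r--
l=2 r=3: min(20,18)*1=18 best=104, r--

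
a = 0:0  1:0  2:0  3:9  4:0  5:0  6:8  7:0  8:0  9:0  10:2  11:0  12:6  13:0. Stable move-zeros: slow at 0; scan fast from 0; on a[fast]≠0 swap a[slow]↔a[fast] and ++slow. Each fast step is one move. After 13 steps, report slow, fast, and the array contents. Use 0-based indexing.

slow=4, fast=13, a=[9, 8, 2, 6, 0, 0, 0, 0, 0, 0, 0, 0, 0, 0]

slow=0 fast=0: a[fast]=0, fast++
slow=0 fast=1: a[fast]=0, fast++
slow=0 fast=2: a[fast]=0, fast++
slow=0 fast=3: a[fast]=9≠0 swap→a[0]=9, slow++,fast++
slow=1 fast=4: a[fast]=0, fast++
slow=1 fast=5: a[fast]=0, fast++
slow=1 fast=6: a[fast]=8≠0 swap→a[1]=8, slow++,fast++
slow=2 fast=7: a[fast]=0, fast++
slow=2 fast=8: a[fast]=0, fast++
slow=2 fast=9: a[fast]=0, fast++
slow=2 fast=10: a[fast]=2≠0 swap→a[2]=2, slow++,fast++
slow=3 fast=11: a[fast]=0, fast++
slow=3 fast=12: a[fast]=6≠0 swap→a[3]=6, slow++,fast++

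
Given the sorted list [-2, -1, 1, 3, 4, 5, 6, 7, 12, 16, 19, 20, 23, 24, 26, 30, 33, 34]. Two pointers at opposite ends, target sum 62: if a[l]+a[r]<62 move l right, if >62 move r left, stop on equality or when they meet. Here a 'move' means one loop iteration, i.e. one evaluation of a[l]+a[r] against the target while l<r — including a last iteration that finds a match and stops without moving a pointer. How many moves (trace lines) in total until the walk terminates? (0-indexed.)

l=0 r=17: -2+34=32 <62, l++
l=1 r=17: -1+34=33 <62, l++
l=2 r=17: 1+34=35 <62, l++
l=3 r=17: 3+34=37 <62, l++
l=4 r=17: 4+34=38 <62, l++
l=5 r=17: 5+34=39 <62, l++
l=6 r=17: 6+34=40 <62, l++
l=7 r=17: 7+34=41 <62, l++
l=8 r=17: 12+34=46 <62, l++
l=9 r=17: 16+34=50 <62, l++
l=10 r=17: 19+34=53 <62, l++
l=11 r=17: 20+34=54 <62, l++
l=12 r=17: 23+34=57 <62, l++
l=13 r=17: 24+34=58 <62, l++
l=14 r=17: 26+34=60 <62, l++
l=15 r=17: 30+34=64 >62, r--
l=15 r=16: 30+33=63 >62, r--

17 moves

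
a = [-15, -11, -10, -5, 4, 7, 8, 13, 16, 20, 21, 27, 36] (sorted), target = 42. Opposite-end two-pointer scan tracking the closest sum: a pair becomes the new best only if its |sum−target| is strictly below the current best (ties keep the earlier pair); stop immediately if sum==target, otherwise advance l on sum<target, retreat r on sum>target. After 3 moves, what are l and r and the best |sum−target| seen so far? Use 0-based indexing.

l=3, r=12, best |Δ|=16

l=0 r=12: -15+36=21 d=21 *, l++
l=1 r=12: -11+36=25 d=17 *, l++
l=2 r=12: -10+36=26 d=16 *, l++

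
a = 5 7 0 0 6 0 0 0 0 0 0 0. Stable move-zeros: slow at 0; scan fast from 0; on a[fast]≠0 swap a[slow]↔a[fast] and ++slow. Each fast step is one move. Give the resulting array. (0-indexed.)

[5, 7, 6, 0, 0, 0, 0, 0, 0, 0, 0, 0]

(s=0,f=0) a[fast]=5≠0 swap→a[0]=5 → slow++,fast++
(s=1,f=1) a[fast]=7≠0 swap→a[1]=7 → slow++,fast++
(s=2,f=2) a[fast]=0 → fast++
(s=2,f=3) a[fast]=0 → fast++
(s=2,f=4) a[fast]=6≠0 swap→a[2]=6 → slow++,fast++
(s=3,f=5) a[fast]=0 → fast++
(s=3,f=6) a[fast]=0 → fast++
(s=3,f=7) a[fast]=0 → fast++
(s=3,f=8) a[fast]=0 → fast++
(s=3,f=9) a[fast]=0 → fast++
(s=3,f=10) a[fast]=0 → fast++
(s=3,f=11) a[fast]=0 → fast++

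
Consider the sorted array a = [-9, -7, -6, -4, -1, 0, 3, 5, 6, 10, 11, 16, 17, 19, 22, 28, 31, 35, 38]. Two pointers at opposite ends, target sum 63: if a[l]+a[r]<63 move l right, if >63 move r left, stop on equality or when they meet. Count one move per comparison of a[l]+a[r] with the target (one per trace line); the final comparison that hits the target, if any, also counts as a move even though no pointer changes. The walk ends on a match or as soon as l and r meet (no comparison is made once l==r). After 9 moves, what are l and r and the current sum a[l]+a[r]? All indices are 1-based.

[1,19] -9+38=29 <63 → l++
[2,19] -7+38=31 <63 → l++
[3,19] -6+38=32 <63 → l++
[4,19] -4+38=34 <63 → l++
[5,19] -1+38=37 <63 → l++
[6,19] 0+38=38 <63 → l++
[7,19] 3+38=41 <63 → l++
[8,19] 5+38=43 <63 → l++
[9,19] 6+38=44 <63 → l++

l=10, r=19, sum=48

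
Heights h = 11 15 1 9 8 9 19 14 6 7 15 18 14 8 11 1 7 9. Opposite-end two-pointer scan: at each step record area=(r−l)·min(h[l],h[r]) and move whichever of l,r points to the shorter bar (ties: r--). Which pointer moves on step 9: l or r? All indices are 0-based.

[0,17] min(11,9)*17=153 best=153 * → r--
[0,16] min(11,7)*16=112 best=153 → r--
[0,15] min(11,1)*15=15 best=153 → r--
[0,14] min(11,11)*14=154 best=154 * → r--
[0,13] min(11,8)*13=104 best=154 → r--
[0,12] min(11,14)*12=132 best=154 → l++
[1,12] min(15,14)*11=154 best=154 → r--
[1,11] min(15,18)*10=150 best=154 → l++
[2,11] min(1,18)*9=9 best=154 → l++

l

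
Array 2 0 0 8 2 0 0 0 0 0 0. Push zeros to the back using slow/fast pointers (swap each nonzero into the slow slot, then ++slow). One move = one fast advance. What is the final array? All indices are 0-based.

(s=0,f=0) a[fast]=2≠0 swap→a[0]=2 → slow++,fast++
(s=1,f=1) a[fast]=0 → fast++
(s=1,f=2) a[fast]=0 → fast++
(s=1,f=3) a[fast]=8≠0 swap→a[1]=8 → slow++,fast++
(s=2,f=4) a[fast]=2≠0 swap→a[2]=2 → slow++,fast++
(s=3,f=5) a[fast]=0 → fast++
(s=3,f=6) a[fast]=0 → fast++
(s=3,f=7) a[fast]=0 → fast++
(s=3,f=8) a[fast]=0 → fast++
(s=3,f=9) a[fast]=0 → fast++
(s=3,f=10) a[fast]=0 → fast++

[2, 8, 2, 0, 0, 0, 0, 0, 0, 0, 0]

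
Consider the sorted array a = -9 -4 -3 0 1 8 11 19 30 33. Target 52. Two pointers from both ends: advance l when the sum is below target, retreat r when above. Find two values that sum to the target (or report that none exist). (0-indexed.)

l=0 r=9: -9+33=24 <52, l++
l=1 r=9: -4+33=29 <52, l++
l=2 r=9: -3+33=30 <52, l++
l=3 r=9: 0+33=33 <52, l++
l=4 r=9: 1+33=34 <52, l++
l=5 r=9: 8+33=41 <52, l++
l=6 r=9: 11+33=44 <52, l++
l=7 r=9: 19+33=52, found

(19, 33)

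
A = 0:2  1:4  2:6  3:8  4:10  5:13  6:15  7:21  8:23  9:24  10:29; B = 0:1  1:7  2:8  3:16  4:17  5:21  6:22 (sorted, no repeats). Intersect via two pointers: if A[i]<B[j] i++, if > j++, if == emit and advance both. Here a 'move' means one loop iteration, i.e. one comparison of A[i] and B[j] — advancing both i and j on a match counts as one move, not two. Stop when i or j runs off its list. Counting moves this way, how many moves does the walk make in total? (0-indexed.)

i=0 j=0: 2>1, j++
i=0 j=1: 2<7, i++
i=1 j=1: 4<7, i++
i=2 j=1: 6<7, i++
i=3 j=1: 8>7, j++
i=3 j=2: 8==8 emit, i++,j++
i=4 j=3: 10<16, i++
i=5 j=3: 13<16, i++
i=6 j=3: 15<16, i++
i=7 j=3: 21>16, j++
i=7 j=4: 21>17, j++
i=7 j=5: 21==21 emit, i++,j++
i=8 j=6: 23>22, j++

13 moves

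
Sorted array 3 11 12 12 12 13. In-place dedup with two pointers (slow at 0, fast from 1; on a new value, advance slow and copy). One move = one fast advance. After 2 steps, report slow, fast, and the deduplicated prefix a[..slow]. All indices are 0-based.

slow=2, fast=3, prefix=[3, 11, 12]

(s=0,f=1) a[fast]=11≠a[slow]=3 write a[1]=11 → slow++,fast++
(s=1,f=2) a[fast]=12≠a[slow]=11 write a[2]=12 → slow++,fast++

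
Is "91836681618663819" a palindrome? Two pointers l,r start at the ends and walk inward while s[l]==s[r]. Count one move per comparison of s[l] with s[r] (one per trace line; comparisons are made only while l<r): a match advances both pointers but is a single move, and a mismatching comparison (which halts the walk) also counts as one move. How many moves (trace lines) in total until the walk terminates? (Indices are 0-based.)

8 moves

l=0 r=16: '9'=='9', l++,r--
l=1 r=15: '1'=='1', l++,r--
l=2 r=14: '8'=='8', l++,r--
l=3 r=13: '3'=='3', l++,r--
l=4 r=12: '6'=='6', l++,r--
l=5 r=11: '6'=='6', l++,r--
l=6 r=10: '8'=='8', l++,r--
l=7 r=9: '1'=='1', l++,r--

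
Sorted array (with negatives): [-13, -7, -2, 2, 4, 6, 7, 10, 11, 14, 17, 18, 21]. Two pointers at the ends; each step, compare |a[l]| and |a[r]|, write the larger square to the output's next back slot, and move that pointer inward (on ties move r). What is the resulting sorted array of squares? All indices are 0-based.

l=0 r=12: |-13|<=|21| out[12]=441, r--
l=0 r=11: |-13|<=|18| out[11]=324, r--
l=0 r=10: |-13|<=|17| out[10]=289, r--
l=0 r=9: |-13|<=|14| out[9]=196, r--
l=0 r=8: |-13|>|11| out[8]=169, l++
l=1 r=8: |-7|<=|11| out[7]=121, r--
l=1 r=7: |-7|<=|10| out[6]=100, r--
l=1 r=6: |-7|<=|7| out[5]=49, r--
l=1 r=5: |-7|>|6| out[4]=49, l++
l=2 r=5: |-2|<=|6| out[3]=36, r--
l=2 r=4: |-2|<=|4| out[2]=16, r--
l=2 r=3: |-2|<=|2| out[1]=4, r--
l=2 r=2: |-2|<=|-2| out[0]=4, r--

[4, 4, 16, 36, 49, 49, 100, 121, 169, 196, 289, 324, 441]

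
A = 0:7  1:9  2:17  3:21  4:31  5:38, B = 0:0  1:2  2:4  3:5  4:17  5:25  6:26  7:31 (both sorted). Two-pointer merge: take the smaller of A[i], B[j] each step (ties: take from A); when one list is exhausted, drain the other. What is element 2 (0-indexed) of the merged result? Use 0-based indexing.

[i=0,j=0] A[i]=7>B[j]=0 take 0 → j++
[i=0,j=1] A[i]=7>B[j]=2 take 2 → j++
[i=0,j=2] A[i]=7>B[j]=4 take 4 → j++
[i=0,j=3] A[i]=7>B[j]=5 take 5 → j++
[i=0,j=4] A[i]=7<=B[j]=17 take 7 → i++
[i=1,j=4] A[i]=9<=B[j]=17 take 9 → i++
[i=2,j=4] A[i]=17<=B[j]=17 take 17 → i++
[i=3,j=4] A[i]=21>B[j]=17 take 17 → j++
[i=3,j=5] A[i]=21<=B[j]=25 take 21 → i++
[i=4,j=5] A[i]=31>B[j]=25 take 25 → j++
[i=4,j=6] A[i]=31>B[j]=26 take 26 → j++
[i=4,j=7] A[i]=31<=B[j]=31 take 31 → i++
[i=5,j=7] A[i]=38>B[j]=31 take 31 → j++
[i=5,j=8] B done, take A[i]=38 → i++

merged[2] = 4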